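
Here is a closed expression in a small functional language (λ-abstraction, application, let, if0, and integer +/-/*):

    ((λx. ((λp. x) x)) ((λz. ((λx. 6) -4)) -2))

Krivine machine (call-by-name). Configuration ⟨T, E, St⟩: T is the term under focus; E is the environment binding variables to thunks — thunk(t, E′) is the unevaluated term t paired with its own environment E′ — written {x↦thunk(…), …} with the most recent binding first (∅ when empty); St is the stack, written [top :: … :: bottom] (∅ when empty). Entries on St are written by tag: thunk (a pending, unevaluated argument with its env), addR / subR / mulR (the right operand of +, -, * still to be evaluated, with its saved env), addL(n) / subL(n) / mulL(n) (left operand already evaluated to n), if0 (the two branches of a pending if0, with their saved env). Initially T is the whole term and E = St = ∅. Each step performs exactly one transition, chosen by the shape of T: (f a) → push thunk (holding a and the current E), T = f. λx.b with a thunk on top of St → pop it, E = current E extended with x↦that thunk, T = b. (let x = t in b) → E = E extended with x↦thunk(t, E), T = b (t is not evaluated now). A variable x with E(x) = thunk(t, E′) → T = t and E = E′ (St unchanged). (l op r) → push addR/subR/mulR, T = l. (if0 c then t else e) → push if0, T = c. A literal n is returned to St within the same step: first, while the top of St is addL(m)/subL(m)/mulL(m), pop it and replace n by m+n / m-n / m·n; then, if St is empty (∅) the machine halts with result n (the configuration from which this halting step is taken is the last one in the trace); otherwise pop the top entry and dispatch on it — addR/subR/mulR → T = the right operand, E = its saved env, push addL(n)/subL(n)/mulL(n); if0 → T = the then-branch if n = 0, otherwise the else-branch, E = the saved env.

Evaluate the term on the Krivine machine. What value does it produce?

0. <T=((λx. ((λp. x) x)) ((λz. ((λx. 6) -4)) -2)), E=∅, St=∅>
1. <T=(λx. ((λp. x) x)), E=∅, St=[thunk]>
2. <T=((λp. x) x), E={x↦thunk(((λz. ((λx. 6) -4)) -2), ∅)}, St=∅>
3. <T=(λp. x), E={x↦thunk(((λz. ((λx. 6) -4)) -2), ∅)}, St=[thunk]>
4. <T=x, E={p↦thunk(x, {x↦thunk(((λz. ((λx. 6) -4)) -2), ∅)}), x↦thunk(((λz. ((λx. 6) -4)) -2), ∅)}, St=∅>
5. <T=((λz. ((λx. 6) -4)) -2), E=∅, St=∅>
6. <T=(λz. ((λx. 6) -4)), E=∅, St=[thunk]>
7. <T=((λx. 6) -4), E={z↦thunk(-2, ∅)}, St=∅>
8. <T=(λx. 6), E={z↦thunk(-2, ∅)}, St=[thunk]>
9. <T=6, E={x↦thunk(-4, {z↦thunk(-2, ∅)}), z↦thunk(-2, ∅)}, St=∅>
→ final value 6

Answer: 6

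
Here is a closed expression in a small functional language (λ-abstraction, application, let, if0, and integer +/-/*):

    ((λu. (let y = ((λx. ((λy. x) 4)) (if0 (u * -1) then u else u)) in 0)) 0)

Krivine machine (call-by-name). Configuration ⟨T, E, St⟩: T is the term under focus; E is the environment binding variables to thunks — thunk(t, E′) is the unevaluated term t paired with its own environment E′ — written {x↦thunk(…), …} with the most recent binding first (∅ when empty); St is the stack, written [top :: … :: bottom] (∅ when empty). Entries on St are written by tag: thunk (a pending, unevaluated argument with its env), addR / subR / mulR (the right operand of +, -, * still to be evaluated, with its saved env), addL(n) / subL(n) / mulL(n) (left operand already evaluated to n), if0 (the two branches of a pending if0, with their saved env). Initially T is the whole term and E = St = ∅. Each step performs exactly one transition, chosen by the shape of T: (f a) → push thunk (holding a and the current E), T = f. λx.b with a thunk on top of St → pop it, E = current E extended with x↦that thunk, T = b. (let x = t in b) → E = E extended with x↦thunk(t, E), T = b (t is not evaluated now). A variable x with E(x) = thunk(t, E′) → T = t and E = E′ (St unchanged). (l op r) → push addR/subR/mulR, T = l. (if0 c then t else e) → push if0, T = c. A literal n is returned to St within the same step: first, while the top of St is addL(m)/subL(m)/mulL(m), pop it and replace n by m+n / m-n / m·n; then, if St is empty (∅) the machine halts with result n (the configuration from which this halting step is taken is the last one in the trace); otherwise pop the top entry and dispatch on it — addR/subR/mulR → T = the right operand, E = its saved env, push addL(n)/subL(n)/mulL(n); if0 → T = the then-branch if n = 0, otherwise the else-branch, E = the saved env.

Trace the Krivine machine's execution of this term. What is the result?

Answer: 0

Derivation:
[0] [T=((λu. (let y = ((λx. ((λy. x) 4)) (if0 (u * -1) then u else u)) in 0)) 0) | E=∅ | St=∅]
[1] [T=(λu. (let y = ((λx. ((λy. x) 4)) (if0 (u * -1) then u else u)) in 0)) | E=∅ | St=[thunk]]
[2] [T=(let y = ((λx. ((λy. x) 4)) (if0 (u * -1) then u else u)) in 0) | E={u↦thunk(0, ∅)} | St=∅]
[3] [T=0 | E={y↦thunk(((λx. ((λy. x) 4)) (if0 (u * -1) then u else u)), {u↦thunk(0, ∅)}), u↦thunk(0, ∅)} | St=∅]
→ final value 0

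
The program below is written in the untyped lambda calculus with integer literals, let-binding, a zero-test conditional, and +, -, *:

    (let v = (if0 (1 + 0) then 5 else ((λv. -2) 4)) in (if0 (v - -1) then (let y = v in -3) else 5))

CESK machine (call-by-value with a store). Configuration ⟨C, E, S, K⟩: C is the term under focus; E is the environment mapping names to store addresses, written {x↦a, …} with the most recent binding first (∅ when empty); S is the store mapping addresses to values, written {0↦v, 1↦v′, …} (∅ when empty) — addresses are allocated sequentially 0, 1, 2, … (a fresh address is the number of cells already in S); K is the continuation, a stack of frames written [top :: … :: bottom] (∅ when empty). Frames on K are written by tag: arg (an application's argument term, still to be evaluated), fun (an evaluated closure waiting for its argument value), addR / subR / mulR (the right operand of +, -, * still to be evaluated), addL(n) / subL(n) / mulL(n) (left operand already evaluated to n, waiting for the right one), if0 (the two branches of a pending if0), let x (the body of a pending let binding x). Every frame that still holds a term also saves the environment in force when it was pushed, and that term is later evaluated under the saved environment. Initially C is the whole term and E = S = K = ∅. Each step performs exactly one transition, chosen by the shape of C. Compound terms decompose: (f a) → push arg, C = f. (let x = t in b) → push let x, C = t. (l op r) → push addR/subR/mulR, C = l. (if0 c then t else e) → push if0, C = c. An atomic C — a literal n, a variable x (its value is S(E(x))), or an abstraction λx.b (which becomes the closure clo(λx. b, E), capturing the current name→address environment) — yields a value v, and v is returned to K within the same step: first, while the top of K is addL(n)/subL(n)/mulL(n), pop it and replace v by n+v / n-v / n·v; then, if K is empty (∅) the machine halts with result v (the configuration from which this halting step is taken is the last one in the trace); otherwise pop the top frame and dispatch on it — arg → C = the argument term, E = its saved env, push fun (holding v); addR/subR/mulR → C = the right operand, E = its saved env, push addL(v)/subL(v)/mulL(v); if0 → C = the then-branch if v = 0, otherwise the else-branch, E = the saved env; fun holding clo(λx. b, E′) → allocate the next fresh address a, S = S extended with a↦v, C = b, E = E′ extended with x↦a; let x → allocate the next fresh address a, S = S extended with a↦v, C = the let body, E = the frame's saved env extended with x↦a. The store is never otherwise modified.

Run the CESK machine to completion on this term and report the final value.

Answer: 5

Machine steps:
t=0: [C=(let v = (if0 (1 + 0) then 5 else ((λv. -2) 4)) in (if0 (v - -1) then (let y = v in -3) else 5)) | E=∅ | S=∅ | K=∅]
t=1: [C=(if0 (1 + 0) then 5 else ((λv. -2) 4)) | E=∅ | S=∅ | K=[let v]]
t=2: [C=(1 + 0) | E=∅ | S=∅ | K=[if0 :: let v]]
t=3: [C=1 | E=∅ | S=∅ | K=[addR :: if0 :: let v]]
t=4: [C=0 | E=∅ | S=∅ | K=[addL(1) :: if0 :: let v]]
t=5: [C=((λv. -2) 4) | E=∅ | S=∅ | K=[let v]]
t=6: [C=(λv. -2) | E=∅ | S=∅ | K=[arg :: let v]]
t=7: [C=4 | E=∅ | S=∅ | K=[fun :: let v]]
t=8: [C=-2 | E={v↦0} | S={0↦4} | K=[let v]]
t=9: [C=(if0 (v - -1) then (let y = v in -3) else 5) | E={v↦1} | S={0↦4, 1↦-2} | K=∅]
t=10: [C=(v - -1) | E={v↦1} | S={0↦4, 1↦-2} | K=[if0]]
t=11: [C=v | E={v↦1} | S={0↦4, 1↦-2} | K=[subR :: if0]]
t=12: [C=-1 | E={v↦1} | S={0↦4, 1↦-2} | K=[subL(-2) :: if0]]
t=13: [C=5 | E={v↦1} | S={0↦4, 1↦-2} | K=∅]
→ final value 5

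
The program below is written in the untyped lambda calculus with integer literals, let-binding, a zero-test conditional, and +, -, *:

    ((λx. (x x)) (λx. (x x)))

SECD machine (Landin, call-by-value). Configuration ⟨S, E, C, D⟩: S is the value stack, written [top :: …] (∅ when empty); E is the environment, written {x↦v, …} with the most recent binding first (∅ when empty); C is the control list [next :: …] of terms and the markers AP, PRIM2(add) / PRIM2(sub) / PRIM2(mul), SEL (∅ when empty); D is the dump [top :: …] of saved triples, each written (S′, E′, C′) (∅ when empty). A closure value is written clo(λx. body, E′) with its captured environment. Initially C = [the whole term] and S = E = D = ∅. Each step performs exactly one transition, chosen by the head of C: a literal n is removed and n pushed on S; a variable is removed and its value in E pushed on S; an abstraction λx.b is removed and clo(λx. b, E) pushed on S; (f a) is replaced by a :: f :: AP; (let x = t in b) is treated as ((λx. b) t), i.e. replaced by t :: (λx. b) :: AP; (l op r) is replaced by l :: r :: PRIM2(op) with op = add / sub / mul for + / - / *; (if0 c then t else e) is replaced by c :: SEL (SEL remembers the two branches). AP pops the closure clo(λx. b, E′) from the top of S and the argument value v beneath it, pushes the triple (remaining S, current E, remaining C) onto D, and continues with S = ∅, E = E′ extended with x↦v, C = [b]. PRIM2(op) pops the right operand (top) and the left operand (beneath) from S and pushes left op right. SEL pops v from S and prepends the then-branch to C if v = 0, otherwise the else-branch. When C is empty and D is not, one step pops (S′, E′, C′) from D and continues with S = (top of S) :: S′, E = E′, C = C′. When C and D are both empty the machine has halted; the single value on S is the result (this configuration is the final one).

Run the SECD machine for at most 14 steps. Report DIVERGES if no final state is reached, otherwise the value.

Answer: DIVERGES (no final state within 14 steps)

Machine steps:
t=0: [S=∅ | E=∅ | C=[((λx. (x x)) (λx. (x x)))] | D=∅]
t=1: [S=∅ | E=∅ | C=[(λx. (x x)) :: (λx. (x x)) :: AP] | D=∅]
t=2: [S=[clo(λx. (x x), ∅)] | E=∅ | C=[(λx. (x x)) :: AP] | D=∅]
t=3: [S=[clo(λx. (x x), ∅) :: clo(λx. (x x), ∅)] | E=∅ | C=[AP] | D=∅]
t=4: [S=∅ | E={x↦clo(λx. (x x), ∅)} | C=[(x x)] | D=[(∅, ∅, ∅)]]
t=5: [S=∅ | E={x↦clo(λx. (x x), ∅)} | C=[x :: x :: AP] | D=[(∅, ∅, ∅)]]
t=6: [S=[clo(λx. (x x), ∅)] | E={x↦clo(λx. (x x), ∅)} | C=[x :: AP] | D=[(∅, ∅, ∅)]]
t=7: [S=[clo(λx. (x x), ∅) :: clo(λx. (x x), ∅)] | E={x↦clo(λx. (x x), ∅)} | C=[AP] | D=[(∅, ∅, ∅)]]
t=8: [S=∅ | E={x↦clo(λx. (x x), ∅)} | C=[(x x)] | D=[(∅, {x↦clo(λx. (x x), ∅)}, ∅) :: (∅, ∅, ∅)]]
t=9: [S=∅ | E={x↦clo(λx. (x x), ∅)} | C=[x :: x :: AP] | D=[(∅, {x↦clo(λx. (x x), ∅)}, ∅) :: (∅, ∅, ∅)]]
t=10: [S=[clo(λx. (x x), ∅)] | E={x↦clo(λx. (x x), ∅)} | C=[x :: AP] | D=[(∅, {x↦clo(λx. (x x), ∅)}, ∅) :: (∅, ∅, ∅)]]
t=11: [S=[clo(λx. (x x), ∅) :: clo(λx. (x x), ∅)] | E={x↦clo(λx. (x x), ∅)} | C=[AP] | D=[(∅, {x↦clo(λx. (x x), ∅)}, ∅) :: (∅, ∅, ∅)]]
t=12: [S=∅ | E={x↦clo(λx. (x x), ∅)} | C=[(x x)] | D=[(∅, {x↦clo(λx. (x x), ∅)}, ∅) :: (∅, {x↦clo(λx. (x x), ∅)}, ∅) :: (∅, ∅, ∅)]]
t=13: [S=∅ | E={x↦clo(λx. (x x), ∅)} | C=[x :: x :: AP] | D=[(∅, {x↦clo(λx. (x x), ∅)}, ∅) :: (∅, {x↦clo(λx. (x x), ∅)}, ∅) :: (∅, ∅, ∅)]]
t=14: [S=[clo(λx. (x x), ∅)] | E={x↦clo(λx. (x x), ∅)} | C=[x :: AP] | D=[(∅, {x↦clo(λx. (x x), ∅)}, ∅) :: (∅, {x↦clo(λx. (x x), ∅)}, ∅) :: (∅, ∅, ∅)]]
→ 14 transitions taken and the configuration is still not final: no result within 14 steps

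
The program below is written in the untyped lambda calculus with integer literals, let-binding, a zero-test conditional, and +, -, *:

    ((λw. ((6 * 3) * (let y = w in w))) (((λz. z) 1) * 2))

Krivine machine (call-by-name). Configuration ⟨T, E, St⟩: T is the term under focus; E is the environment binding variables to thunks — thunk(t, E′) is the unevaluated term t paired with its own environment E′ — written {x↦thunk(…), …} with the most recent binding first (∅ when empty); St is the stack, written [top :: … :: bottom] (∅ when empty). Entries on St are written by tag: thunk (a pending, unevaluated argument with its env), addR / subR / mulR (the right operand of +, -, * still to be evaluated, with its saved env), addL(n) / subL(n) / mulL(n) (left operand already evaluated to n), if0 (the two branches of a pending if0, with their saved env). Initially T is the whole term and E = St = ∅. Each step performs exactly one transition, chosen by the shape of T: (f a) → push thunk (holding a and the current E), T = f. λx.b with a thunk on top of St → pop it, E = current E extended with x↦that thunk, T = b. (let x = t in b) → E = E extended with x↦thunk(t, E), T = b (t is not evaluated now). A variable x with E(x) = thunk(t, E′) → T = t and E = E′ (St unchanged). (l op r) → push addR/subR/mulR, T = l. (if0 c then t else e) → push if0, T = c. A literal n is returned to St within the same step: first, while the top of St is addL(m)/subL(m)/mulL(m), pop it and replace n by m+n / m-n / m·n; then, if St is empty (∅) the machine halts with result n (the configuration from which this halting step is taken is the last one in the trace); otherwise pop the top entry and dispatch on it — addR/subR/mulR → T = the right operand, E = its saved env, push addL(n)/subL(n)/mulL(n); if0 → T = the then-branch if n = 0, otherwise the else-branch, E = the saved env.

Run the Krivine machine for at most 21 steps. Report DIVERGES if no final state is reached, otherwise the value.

Answer: 36

Execution trace:
t=0: ⟨T=((λw. ((6 * 3) * (let y = w in w))) (((λz. z) 1) * 2)); E=∅; St=∅⟩
t=1: ⟨T=(λw. ((6 * 3) * (let y = w in w))); E=∅; St=[thunk]⟩
t=2: ⟨T=((6 * 3) * (let y = w in w)); E={w↦thunk((((λz. z) 1) * 2), ∅)}; St=∅⟩
t=3: ⟨T=(6 * 3); E={w↦thunk((((λz. z) 1) * 2), ∅)}; St=[mulR]⟩
t=4: ⟨T=6; E={w↦thunk((((λz. z) 1) * 2), ∅)}; St=[mulR :: mulR]⟩
t=5: ⟨T=3; E={w↦thunk((((λz. z) 1) * 2), ∅)}; St=[mulL(6) :: mulR]⟩
t=6: ⟨T=(let y = w in w); E={w↦thunk((((λz. z) 1) * 2), ∅)}; St=[mulL(18)]⟩
t=7: ⟨T=w; E={y↦thunk(w, {w↦thunk((((λz. z) 1) * 2), ∅)}), w↦thunk((((λz. z) 1) * 2), ∅)}; St=[mulL(18)]⟩
t=8: ⟨T=(((λz. z) 1) * 2); E=∅; St=[mulL(18)]⟩
t=9: ⟨T=((λz. z) 1); E=∅; St=[mulR :: mulL(18)]⟩
t=10: ⟨T=(λz. z); E=∅; St=[thunk :: mulR :: mulL(18)]⟩
t=11: ⟨T=z; E={z↦thunk(1, ∅)}; St=[mulR :: mulL(18)]⟩
t=12: ⟨T=1; E=∅; St=[mulR :: mulL(18)]⟩
t=13: ⟨T=2; E=∅; St=[mulL(1) :: mulL(18)]⟩
→ final value 36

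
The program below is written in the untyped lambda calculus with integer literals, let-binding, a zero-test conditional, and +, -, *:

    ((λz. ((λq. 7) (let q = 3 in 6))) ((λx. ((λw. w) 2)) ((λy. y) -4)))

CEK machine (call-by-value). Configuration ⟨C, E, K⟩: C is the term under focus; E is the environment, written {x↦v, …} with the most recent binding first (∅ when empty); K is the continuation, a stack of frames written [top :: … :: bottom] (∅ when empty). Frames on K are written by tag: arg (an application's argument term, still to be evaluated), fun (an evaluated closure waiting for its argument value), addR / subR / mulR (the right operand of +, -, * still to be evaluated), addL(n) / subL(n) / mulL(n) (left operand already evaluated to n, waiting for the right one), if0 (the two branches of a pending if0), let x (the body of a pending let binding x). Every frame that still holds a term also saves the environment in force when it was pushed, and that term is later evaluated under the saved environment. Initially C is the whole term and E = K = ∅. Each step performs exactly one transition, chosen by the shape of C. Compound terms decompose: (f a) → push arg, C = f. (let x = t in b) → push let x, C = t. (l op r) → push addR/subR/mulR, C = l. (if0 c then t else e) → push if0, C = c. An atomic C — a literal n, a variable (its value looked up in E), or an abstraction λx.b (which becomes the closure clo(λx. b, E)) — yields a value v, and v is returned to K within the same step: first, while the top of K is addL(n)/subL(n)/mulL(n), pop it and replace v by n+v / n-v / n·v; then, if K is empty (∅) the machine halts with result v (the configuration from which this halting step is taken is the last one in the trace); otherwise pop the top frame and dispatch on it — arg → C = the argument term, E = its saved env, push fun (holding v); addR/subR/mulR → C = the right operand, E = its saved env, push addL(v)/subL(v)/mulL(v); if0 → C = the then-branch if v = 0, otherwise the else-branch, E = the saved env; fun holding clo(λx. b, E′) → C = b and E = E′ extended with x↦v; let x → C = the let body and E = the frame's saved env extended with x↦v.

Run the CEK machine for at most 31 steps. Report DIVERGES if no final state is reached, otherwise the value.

Answer: 7

Execution trace:
step 0: <C=((λz. ((λq. 7) (let q = 3 in 6))) ((λx. ((λw. w) 2)) ((λy. y) -4))), E=∅, K=∅>
step 1: <C=(λz. ((λq. 7) (let q = 3 in 6))), E=∅, K=[arg]>
step 2: <C=((λx. ((λw. w) 2)) ((λy. y) -4)), E=∅, K=[fun]>
step 3: <C=(λx. ((λw. w) 2)), E=∅, K=[arg :: fun]>
step 4: <C=((λy. y) -4), E=∅, K=[fun :: fun]>
step 5: <C=(λy. y), E=∅, K=[arg :: fun :: fun]>
step 6: <C=-4, E=∅, K=[fun :: fun :: fun]>
step 7: <C=y, E={y↦-4}, K=[fun :: fun]>
step 8: <C=((λw. w) 2), E={x↦-4}, K=[fun]>
step 9: <C=(λw. w), E={x↦-4}, K=[arg :: fun]>
step 10: <C=2, E={x↦-4}, K=[fun :: fun]>
step 11: <C=w, E={w↦2, x↦-4}, K=[fun]>
step 12: <C=((λq. 7) (let q = 3 in 6)), E={z↦2}, K=∅>
step 13: <C=(λq. 7), E={z↦2}, K=[arg]>
step 14: <C=(let q = 3 in 6), E={z↦2}, K=[fun]>
step 15: <C=3, E={z↦2}, K=[let q :: fun]>
step 16: <C=6, E={q↦3, z↦2}, K=[fun]>
step 17: <C=7, E={q↦6, z↦2}, K=∅>
→ final value 7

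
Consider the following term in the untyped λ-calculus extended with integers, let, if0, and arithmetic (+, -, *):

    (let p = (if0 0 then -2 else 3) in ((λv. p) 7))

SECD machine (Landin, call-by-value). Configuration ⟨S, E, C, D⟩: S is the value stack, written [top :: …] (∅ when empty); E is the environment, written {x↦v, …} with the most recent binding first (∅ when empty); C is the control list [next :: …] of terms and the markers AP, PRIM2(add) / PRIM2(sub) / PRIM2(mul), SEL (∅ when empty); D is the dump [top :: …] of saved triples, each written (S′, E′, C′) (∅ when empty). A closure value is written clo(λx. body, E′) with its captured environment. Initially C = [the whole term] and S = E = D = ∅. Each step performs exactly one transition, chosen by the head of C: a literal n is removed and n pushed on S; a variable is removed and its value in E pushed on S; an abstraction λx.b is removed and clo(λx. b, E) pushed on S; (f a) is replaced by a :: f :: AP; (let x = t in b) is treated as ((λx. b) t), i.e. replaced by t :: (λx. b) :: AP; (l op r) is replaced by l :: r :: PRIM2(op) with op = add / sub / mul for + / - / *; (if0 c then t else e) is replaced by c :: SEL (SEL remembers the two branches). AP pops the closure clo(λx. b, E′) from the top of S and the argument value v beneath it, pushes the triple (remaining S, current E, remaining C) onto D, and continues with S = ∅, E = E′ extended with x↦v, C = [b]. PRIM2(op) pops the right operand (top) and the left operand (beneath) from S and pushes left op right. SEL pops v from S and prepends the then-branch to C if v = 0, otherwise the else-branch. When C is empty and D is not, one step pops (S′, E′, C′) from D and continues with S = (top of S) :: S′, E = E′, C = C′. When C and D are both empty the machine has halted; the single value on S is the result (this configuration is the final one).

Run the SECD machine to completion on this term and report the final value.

Answer: -2

Execution trace:
t=0: ⟨S=∅; E=∅; C=[(let p = (if0 0 then -2 else 3) in ((λv. p) 7))]; D=∅⟩
t=1: ⟨S=∅; E=∅; C=[(if0 0 then -2 else 3) :: (λp. ((λv. p) 7)) :: AP]; D=∅⟩
t=2: ⟨S=∅; E=∅; C=[0 :: SEL :: (λp. ((λv. p) 7)) :: AP]; D=∅⟩
t=3: ⟨S=[0]; E=∅; C=[SEL :: (λp. ((λv. p) 7)) :: AP]; D=∅⟩
t=4: ⟨S=∅; E=∅; C=[-2 :: (λp. ((λv. p) 7)) :: AP]; D=∅⟩
t=5: ⟨S=[-2]; E=∅; C=[(λp. ((λv. p) 7)) :: AP]; D=∅⟩
t=6: ⟨S=[clo(λp. ((λv. p) 7), ∅) :: -2]; E=∅; C=[AP]; D=∅⟩
t=7: ⟨S=∅; E={p↦-2}; C=[((λv. p) 7)]; D=[(∅, ∅, ∅)]⟩
t=8: ⟨S=∅; E={p↦-2}; C=[7 :: (λv. p) :: AP]; D=[(∅, ∅, ∅)]⟩
t=9: ⟨S=[7]; E={p↦-2}; C=[(λv. p) :: AP]; D=[(∅, ∅, ∅)]⟩
t=10: ⟨S=[clo(λv. p, {p↦-2}) :: 7]; E={p↦-2}; C=[AP]; D=[(∅, ∅, ∅)]⟩
t=11: ⟨S=∅; E={v↦7, p↦-2}; C=[p]; D=[(∅, {p↦-2}, ∅) :: (∅, ∅, ∅)]⟩
t=12: ⟨S=[-2]; E={v↦7, p↦-2}; C=∅; D=[(∅, {p↦-2}, ∅) :: (∅, ∅, ∅)]⟩
t=13: ⟨S=[-2]; E={p↦-2}; C=∅; D=[(∅, ∅, ∅)]⟩
t=14: ⟨S=[-2]; E=∅; C=∅; D=∅⟩
→ final value -2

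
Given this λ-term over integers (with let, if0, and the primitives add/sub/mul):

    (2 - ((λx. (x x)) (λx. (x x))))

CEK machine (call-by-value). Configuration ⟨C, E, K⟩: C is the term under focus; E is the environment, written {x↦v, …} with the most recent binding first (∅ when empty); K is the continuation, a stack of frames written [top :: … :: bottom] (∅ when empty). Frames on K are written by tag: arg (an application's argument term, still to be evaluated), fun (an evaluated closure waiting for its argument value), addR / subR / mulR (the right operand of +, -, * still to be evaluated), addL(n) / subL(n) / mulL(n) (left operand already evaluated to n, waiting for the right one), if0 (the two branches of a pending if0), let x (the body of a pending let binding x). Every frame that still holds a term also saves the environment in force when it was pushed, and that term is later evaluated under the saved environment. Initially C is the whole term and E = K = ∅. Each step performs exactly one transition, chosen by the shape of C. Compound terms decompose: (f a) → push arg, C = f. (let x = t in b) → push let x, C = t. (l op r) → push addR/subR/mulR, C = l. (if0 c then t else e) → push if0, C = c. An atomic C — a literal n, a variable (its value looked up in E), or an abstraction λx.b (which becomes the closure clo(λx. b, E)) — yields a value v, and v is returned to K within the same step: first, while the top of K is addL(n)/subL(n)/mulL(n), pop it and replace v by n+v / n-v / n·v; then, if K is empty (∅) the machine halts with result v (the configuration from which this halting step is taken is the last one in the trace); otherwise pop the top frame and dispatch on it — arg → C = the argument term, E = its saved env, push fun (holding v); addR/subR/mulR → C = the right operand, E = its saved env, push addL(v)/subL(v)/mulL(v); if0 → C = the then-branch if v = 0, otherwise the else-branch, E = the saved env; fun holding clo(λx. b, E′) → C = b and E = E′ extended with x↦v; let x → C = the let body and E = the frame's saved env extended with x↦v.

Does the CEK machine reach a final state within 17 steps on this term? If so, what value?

step 0: ⟨C=(2 - ((λx. (x x)) (λx. (x x)))); E=∅; K=∅⟩
step 1: ⟨C=2; E=∅; K=[subR]⟩
step 2: ⟨C=((λx. (x x)) (λx. (x x))); E=∅; K=[subL(2)]⟩
step 3: ⟨C=(λx. (x x)); E=∅; K=[arg :: subL(2)]⟩
step 4: ⟨C=(λx. (x x)); E=∅; K=[fun :: subL(2)]⟩
step 5: ⟨C=(x x); E={x↦clo(λx. (x x), ∅)}; K=[subL(2)]⟩
step 6: ⟨C=x; E={x↦clo(λx. (x x), ∅)}; K=[arg :: subL(2)]⟩
step 7: ⟨C=x; E={x↦clo(λx. (x x), ∅)}; K=[fun :: subL(2)]⟩
… configuration repeats with period 3 (steps 5–7 recur indefinitely) …

Answer: DIVERGES (no final state within 17 steps)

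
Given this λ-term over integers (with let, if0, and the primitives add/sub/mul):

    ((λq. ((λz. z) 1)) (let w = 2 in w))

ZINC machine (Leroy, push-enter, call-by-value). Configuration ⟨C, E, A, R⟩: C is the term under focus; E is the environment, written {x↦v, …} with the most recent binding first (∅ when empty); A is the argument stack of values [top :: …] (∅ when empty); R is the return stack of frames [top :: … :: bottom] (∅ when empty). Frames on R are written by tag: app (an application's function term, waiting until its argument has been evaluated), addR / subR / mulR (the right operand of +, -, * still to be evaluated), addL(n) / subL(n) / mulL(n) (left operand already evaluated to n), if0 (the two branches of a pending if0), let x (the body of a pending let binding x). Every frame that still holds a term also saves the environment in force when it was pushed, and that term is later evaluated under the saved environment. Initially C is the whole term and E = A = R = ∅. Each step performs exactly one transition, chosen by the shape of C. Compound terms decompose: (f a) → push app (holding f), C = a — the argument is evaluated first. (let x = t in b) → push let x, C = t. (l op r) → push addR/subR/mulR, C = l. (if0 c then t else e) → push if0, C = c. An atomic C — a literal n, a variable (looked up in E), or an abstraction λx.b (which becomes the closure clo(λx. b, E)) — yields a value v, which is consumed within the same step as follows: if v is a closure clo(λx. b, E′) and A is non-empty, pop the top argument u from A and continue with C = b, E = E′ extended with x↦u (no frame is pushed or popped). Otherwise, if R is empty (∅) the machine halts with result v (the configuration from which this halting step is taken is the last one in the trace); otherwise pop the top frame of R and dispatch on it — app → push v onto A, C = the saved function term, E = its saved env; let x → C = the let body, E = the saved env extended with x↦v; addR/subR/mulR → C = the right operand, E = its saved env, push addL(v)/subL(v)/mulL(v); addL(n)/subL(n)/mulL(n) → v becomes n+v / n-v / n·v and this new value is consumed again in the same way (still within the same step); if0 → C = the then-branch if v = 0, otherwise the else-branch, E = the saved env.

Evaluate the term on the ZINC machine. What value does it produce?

Answer: 1

Execution trace:
t=0: ⟨C=((λq. ((λz. z) 1)) (let w = 2 in w)); E=∅; A=∅; R=∅⟩
t=1: ⟨C=(let w = 2 in w); E=∅; A=∅; R=[app]⟩
t=2: ⟨C=2; E=∅; A=∅; R=[let w :: app]⟩
t=3: ⟨C=w; E={w↦2}; A=∅; R=[app]⟩
t=4: ⟨C=(λq. ((λz. z) 1)); E=∅; A=[2]; R=∅⟩
t=5: ⟨C=((λz. z) 1); E={q↦2}; A=∅; R=∅⟩
t=6: ⟨C=1; E={q↦2}; A=∅; R=[app]⟩
t=7: ⟨C=(λz. z); E={q↦2}; A=[1]; R=∅⟩
t=8: ⟨C=z; E={z↦1, q↦2}; A=∅; R=∅⟩
→ final value 1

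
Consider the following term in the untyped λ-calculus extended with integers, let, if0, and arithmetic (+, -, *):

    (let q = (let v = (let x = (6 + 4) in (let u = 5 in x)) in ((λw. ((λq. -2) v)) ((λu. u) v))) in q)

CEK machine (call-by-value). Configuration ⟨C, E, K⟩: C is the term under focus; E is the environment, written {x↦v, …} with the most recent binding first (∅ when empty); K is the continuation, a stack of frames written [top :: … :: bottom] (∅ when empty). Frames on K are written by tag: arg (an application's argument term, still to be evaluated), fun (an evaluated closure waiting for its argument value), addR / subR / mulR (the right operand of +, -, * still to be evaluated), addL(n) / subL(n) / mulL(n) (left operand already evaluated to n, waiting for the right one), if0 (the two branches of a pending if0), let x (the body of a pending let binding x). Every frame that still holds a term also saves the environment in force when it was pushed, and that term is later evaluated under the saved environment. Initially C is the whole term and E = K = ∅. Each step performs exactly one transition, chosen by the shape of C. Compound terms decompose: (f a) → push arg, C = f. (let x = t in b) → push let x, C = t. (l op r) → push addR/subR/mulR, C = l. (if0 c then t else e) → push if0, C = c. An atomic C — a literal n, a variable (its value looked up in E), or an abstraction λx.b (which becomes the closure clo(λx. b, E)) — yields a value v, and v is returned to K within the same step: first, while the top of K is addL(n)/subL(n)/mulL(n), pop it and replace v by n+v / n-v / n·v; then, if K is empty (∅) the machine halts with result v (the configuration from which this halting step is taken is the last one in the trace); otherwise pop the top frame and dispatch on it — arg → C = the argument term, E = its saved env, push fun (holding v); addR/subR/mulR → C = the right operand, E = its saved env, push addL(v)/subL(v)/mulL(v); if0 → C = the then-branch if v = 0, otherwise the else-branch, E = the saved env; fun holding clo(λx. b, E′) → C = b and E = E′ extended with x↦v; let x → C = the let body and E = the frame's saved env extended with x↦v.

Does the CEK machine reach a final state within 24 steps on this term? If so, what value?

t=0: [C=(let q = (let v = (let x = (6 + 4) in (let u = 5 in x)) in ((λw. ((λq. -2) v)) ((λu. u) v))) in q) | E=∅ | K=∅]
t=1: [C=(let v = (let x = (6 + 4) in (let u = 5 in x)) in ((λw. ((λq. -2) v)) ((λu. u) v))) | E=∅ | K=[let q]]
t=2: [C=(let x = (6 + 4) in (let u = 5 in x)) | E=∅ | K=[let v :: let q]]
t=3: [C=(6 + 4) | E=∅ | K=[let x :: let v :: let q]]
t=4: [C=6 | E=∅ | K=[addR :: let x :: let v :: let q]]
t=5: [C=4 | E=∅ | K=[addL(6) :: let x :: let v :: let q]]
t=6: [C=(let u = 5 in x) | E={x↦10} | K=[let v :: let q]]
t=7: [C=5 | E={x↦10} | K=[let u :: let v :: let q]]
t=8: [C=x | E={u↦5, x↦10} | K=[let v :: let q]]
t=9: [C=((λw. ((λq. -2) v)) ((λu. u) v)) | E={v↦10} | K=[let q]]
t=10: [C=(λw. ((λq. -2) v)) | E={v↦10} | K=[arg :: let q]]
t=11: [C=((λu. u) v) | E={v↦10} | K=[fun :: let q]]
t=12: [C=(λu. u) | E={v↦10} | K=[arg :: fun :: let q]]
t=13: [C=v | E={v↦10} | K=[fun :: fun :: let q]]
t=14: [C=u | E={u↦10, v↦10} | K=[fun :: let q]]
t=15: [C=((λq. -2) v) | E={w↦10, v↦10} | K=[let q]]
t=16: [C=(λq. -2) | E={w↦10, v↦10} | K=[arg :: let q]]
t=17: [C=v | E={w↦10, v↦10} | K=[fun :: let q]]
t=18: [C=-2 | E={q↦10, w↦10, v↦10} | K=[let q]]
t=19: [C=q | E={q↦-2} | K=∅]
→ final value -2

Answer: -2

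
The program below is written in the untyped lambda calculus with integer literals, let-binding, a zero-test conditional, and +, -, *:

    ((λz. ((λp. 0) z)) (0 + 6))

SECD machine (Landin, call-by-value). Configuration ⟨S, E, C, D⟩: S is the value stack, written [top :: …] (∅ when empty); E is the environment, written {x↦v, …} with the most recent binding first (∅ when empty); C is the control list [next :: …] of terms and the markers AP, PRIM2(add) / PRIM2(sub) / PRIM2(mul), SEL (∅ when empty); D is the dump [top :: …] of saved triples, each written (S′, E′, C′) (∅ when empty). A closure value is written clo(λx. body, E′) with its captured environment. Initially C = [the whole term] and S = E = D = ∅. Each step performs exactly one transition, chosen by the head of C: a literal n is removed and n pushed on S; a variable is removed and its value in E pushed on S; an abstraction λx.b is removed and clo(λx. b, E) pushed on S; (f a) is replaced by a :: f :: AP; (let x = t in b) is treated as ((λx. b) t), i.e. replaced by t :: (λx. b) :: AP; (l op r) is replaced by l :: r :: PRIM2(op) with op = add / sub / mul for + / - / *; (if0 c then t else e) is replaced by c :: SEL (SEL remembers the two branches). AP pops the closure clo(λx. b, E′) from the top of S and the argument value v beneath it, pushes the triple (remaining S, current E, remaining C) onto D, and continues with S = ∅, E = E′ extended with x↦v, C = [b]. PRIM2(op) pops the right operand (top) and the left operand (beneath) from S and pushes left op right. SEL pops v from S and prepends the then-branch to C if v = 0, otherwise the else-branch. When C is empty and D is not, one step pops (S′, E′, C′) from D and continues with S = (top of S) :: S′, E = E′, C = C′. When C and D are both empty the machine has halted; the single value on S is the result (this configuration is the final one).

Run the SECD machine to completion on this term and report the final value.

Answer: 0

Machine steps:
step 0: [S=∅ | E=∅ | C=[((λz. ((λp. 0) z)) (0 + 6))] | D=∅]
step 1: [S=∅ | E=∅ | C=[(0 + 6) :: (λz. ((λp. 0) z)) :: AP] | D=∅]
step 2: [S=∅ | E=∅ | C=[0 :: 6 :: PRIM2(add) :: (λz. ((λp. 0) z)) :: AP] | D=∅]
step 3: [S=[0] | E=∅ | C=[6 :: PRIM2(add) :: (λz. ((λp. 0) z)) :: AP] | D=∅]
step 4: [S=[6 :: 0] | E=∅ | C=[PRIM2(add) :: (λz. ((λp. 0) z)) :: AP] | D=∅]
step 5: [S=[6] | E=∅ | C=[(λz. ((λp. 0) z)) :: AP] | D=∅]
step 6: [S=[clo(λz. ((λp. 0) z), ∅) :: 6] | E=∅ | C=[AP] | D=∅]
step 7: [S=∅ | E={z↦6} | C=[((λp. 0) z)] | D=[(∅, ∅, ∅)]]
step 8: [S=∅ | E={z↦6} | C=[z :: (λp. 0) :: AP] | D=[(∅, ∅, ∅)]]
step 9: [S=[6] | E={z↦6} | C=[(λp. 0) :: AP] | D=[(∅, ∅, ∅)]]
step 10: [S=[clo(λp. 0, {z↦6}) :: 6] | E={z↦6} | C=[AP] | D=[(∅, ∅, ∅)]]
step 11: [S=∅ | E={p↦6, z↦6} | C=[0] | D=[(∅, {z↦6}, ∅) :: (∅, ∅, ∅)]]
step 12: [S=[0] | E={p↦6, z↦6} | C=∅ | D=[(∅, {z↦6}, ∅) :: (∅, ∅, ∅)]]
step 13: [S=[0] | E={z↦6} | C=∅ | D=[(∅, ∅, ∅)]]
step 14: [S=[0] | E=∅ | C=∅ | D=∅]
→ final value 0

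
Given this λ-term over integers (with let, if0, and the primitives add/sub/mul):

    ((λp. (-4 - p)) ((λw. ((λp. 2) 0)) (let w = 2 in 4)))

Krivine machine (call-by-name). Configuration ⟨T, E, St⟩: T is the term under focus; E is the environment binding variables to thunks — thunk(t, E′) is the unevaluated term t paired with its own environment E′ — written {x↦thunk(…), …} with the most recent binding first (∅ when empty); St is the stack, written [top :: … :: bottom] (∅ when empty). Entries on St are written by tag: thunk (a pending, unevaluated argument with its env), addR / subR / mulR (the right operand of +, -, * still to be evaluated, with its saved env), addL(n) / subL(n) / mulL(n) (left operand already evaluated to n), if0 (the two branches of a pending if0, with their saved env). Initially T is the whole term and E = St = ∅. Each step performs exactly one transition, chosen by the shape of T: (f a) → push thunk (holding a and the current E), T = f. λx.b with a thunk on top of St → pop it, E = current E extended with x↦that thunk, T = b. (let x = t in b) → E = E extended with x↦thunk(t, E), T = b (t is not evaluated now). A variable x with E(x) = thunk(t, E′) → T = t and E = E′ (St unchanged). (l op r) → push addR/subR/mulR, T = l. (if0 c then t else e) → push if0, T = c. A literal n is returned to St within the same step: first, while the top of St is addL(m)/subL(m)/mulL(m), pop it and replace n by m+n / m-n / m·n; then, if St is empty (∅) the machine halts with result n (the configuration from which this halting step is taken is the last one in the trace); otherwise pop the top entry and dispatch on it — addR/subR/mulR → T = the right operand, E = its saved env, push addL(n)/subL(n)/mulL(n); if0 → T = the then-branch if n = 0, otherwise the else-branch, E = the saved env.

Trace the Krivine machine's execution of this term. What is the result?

t=0: <T=((λp. (-4 - p)) ((λw. ((λp. 2) 0)) (let w = 2 in 4))), E=∅, St=∅>
t=1: <T=(λp. (-4 - p)), E=∅, St=[thunk]>
t=2: <T=(-4 - p), E={p↦thunk(((λw. ((λp. 2) 0)) (let w = 2 in 4)), ∅)}, St=∅>
t=3: <T=-4, E={p↦thunk(((λw. ((λp. 2) 0)) (let w = 2 in 4)), ∅)}, St=[subR]>
t=4: <T=p, E={p↦thunk(((λw. ((λp. 2) 0)) (let w = 2 in 4)), ∅)}, St=[subL(-4)]>
t=5: <T=((λw. ((λp. 2) 0)) (let w = 2 in 4)), E=∅, St=[subL(-4)]>
t=6: <T=(λw. ((λp. 2) 0)), E=∅, St=[thunk :: subL(-4)]>
t=7: <T=((λp. 2) 0), E={w↦thunk((let w = 2 in 4), ∅)}, St=[subL(-4)]>
t=8: <T=(λp. 2), E={w↦thunk((let w = 2 in 4), ∅)}, St=[thunk :: subL(-4)]>
t=9: <T=2, E={p↦thunk(0, {w↦thunk((let w = 2 in 4), ∅)}), w↦thunk((let w = 2 in 4), ∅)}, St=[subL(-4)]>
→ final value -6

Answer: -6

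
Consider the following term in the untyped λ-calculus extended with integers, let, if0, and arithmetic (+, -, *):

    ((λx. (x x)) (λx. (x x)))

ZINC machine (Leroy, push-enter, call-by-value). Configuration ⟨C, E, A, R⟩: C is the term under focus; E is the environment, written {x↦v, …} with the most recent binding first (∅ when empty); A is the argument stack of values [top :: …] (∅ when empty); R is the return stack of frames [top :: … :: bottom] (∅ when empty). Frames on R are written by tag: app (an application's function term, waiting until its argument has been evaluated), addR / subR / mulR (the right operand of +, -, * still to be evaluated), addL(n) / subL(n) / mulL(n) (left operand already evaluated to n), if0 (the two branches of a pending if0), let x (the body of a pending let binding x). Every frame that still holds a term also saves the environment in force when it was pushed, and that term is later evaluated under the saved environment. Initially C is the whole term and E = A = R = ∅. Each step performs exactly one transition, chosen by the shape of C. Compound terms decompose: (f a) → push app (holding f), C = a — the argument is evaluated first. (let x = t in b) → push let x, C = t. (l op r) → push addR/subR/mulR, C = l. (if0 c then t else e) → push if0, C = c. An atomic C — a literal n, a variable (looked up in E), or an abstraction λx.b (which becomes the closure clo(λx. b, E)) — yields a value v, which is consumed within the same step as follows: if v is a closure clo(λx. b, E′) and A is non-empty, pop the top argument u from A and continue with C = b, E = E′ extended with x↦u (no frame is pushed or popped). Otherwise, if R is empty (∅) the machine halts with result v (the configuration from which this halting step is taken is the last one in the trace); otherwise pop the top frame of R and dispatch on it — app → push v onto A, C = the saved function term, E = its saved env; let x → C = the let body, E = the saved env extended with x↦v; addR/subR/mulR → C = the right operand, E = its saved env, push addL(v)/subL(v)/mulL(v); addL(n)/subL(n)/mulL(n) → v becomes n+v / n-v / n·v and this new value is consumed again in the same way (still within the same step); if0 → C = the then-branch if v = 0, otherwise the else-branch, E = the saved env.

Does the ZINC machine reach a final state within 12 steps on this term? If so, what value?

step 0: ⟨C=((λx. (x x)) (λx. (x x))); E=∅; A=∅; R=∅⟩
step 1: ⟨C=(λx. (x x)); E=∅; A=∅; R=[app]⟩
step 2: ⟨C=(λx. (x x)); E=∅; A=[clo(λx. (x x), ∅)]; R=∅⟩
step 3: ⟨C=(x x); E={x↦clo(λx. (x x), ∅)}; A=∅; R=∅⟩
step 4: ⟨C=x; E={x↦clo(λx. (x x), ∅)}; A=∅; R=[app]⟩
step 5: ⟨C=x; E={x↦clo(λx. (x x), ∅)}; A=[clo(λx. (x x), ∅)]; R=∅⟩
… configuration repeats with period 3 (steps 3–5 recur indefinitely) …

Answer: DIVERGES (no final state within 12 steps)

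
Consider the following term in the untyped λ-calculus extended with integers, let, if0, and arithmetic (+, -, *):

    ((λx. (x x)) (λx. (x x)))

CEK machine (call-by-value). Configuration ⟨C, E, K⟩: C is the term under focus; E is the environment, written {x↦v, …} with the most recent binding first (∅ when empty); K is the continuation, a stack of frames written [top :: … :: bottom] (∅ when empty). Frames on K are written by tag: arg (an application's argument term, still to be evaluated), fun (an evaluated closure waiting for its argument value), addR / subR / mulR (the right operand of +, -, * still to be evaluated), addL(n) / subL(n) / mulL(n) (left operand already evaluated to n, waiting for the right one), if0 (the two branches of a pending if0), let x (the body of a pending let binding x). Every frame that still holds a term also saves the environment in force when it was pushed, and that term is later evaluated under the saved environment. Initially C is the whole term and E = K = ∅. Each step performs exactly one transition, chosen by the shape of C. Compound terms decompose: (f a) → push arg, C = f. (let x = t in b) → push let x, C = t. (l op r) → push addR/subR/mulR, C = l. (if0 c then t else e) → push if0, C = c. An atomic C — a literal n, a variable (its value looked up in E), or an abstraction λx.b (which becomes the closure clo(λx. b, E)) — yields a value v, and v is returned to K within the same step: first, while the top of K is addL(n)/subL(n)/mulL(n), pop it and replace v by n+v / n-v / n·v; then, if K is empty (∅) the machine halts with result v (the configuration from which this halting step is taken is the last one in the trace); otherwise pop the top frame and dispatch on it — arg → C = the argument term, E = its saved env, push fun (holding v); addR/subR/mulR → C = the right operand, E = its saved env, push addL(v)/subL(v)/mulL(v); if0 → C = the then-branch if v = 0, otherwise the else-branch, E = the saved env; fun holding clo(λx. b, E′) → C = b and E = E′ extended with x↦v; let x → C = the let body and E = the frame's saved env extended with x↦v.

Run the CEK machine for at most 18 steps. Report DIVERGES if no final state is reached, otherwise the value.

t=0: ⟨C=((λx. (x x)) (λx. (x x))); E=∅; K=∅⟩
t=1: ⟨C=(λx. (x x)); E=∅; K=[arg]⟩
t=2: ⟨C=(λx. (x x)); E=∅; K=[fun]⟩
t=3: ⟨C=(x x); E={x↦clo(λx. (x x), ∅)}; K=∅⟩
t=4: ⟨C=x; E={x↦clo(λx. (x x), ∅)}; K=[arg]⟩
t=5: ⟨C=x; E={x↦clo(λx. (x x), ∅)}; K=[fun]⟩
… configuration repeats with period 3 (steps 3–5 recur indefinitely) …

Answer: DIVERGES (no final state within 18 steps)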